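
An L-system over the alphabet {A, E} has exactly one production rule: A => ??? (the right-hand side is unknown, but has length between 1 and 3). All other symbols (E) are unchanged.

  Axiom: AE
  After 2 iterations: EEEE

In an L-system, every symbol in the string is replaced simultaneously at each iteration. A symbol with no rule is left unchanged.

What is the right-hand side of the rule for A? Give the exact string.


Trying A => EEE:
  Step 0: AE
  Step 1: EEEE
  Step 2: EEEE
Matches the given result.

Answer: EEE


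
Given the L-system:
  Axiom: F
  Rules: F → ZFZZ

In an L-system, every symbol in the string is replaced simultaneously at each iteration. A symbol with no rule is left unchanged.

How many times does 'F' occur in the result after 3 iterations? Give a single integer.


Step 0: F  (1 'F')
Step 1: ZFZZ  (1 'F')
Step 2: ZZFZZZZ  (1 'F')
Step 3: ZZZFZZZZZZ  (1 'F')

Answer: 1


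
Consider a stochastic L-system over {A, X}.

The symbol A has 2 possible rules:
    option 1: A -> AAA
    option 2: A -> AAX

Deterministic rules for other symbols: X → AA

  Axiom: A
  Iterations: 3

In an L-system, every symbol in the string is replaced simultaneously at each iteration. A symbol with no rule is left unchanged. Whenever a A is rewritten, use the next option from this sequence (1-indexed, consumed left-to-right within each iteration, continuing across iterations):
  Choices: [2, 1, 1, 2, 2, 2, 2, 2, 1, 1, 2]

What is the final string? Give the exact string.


Step 0: A
Step 1: AAX  (used choices [2])
Step 2: AAAAAAAA  (used choices [1, 1])
Step 3: AAXAAXAAXAAXAAXAAAAAAAAX  (used choices [2, 2, 2, 2, 2, 1, 1, 2])

Answer: AAXAAXAAXAAXAAXAAAAAAAAX


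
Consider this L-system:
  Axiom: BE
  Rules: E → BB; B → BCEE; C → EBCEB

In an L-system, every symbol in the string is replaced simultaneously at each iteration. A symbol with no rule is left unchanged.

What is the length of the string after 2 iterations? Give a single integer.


Step 0: length = 2
Step 1: length = 6
Step 2: length = 21

Answer: 21


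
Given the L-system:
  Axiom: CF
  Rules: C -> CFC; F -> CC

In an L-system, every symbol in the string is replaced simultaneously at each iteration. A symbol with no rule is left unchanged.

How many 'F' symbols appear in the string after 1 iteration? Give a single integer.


Step 0: CF  (1 'F')
Step 1: CFCCC  (1 'F')

Answer: 1


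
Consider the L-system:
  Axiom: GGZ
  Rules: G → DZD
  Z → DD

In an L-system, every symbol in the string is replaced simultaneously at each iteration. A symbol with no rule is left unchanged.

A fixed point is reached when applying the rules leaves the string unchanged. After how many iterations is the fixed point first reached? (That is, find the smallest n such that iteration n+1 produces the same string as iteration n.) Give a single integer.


Answer: 2

Derivation:
Step 0: GGZ
Step 1: DZDDZDDD
Step 2: DDDDDDDDDD
Step 3: DDDDDDDDDD  (unchanged — fixed point at step 2)


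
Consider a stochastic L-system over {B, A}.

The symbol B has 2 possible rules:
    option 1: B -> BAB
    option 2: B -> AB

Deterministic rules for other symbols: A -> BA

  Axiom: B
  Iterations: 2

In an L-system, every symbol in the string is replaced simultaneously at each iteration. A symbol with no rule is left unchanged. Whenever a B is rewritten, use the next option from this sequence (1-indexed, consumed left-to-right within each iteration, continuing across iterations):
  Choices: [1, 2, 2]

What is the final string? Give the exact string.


Answer: ABBAAB

Derivation:
Step 0: B
Step 1: BAB  (used choices [1])
Step 2: ABBAAB  (used choices [2, 2])


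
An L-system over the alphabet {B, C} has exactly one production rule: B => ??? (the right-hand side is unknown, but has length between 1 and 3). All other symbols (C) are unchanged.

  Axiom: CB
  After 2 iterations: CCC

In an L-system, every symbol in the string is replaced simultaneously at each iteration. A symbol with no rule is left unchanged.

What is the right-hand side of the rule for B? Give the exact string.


Answer: CC

Derivation:
Trying B => CC:
  Step 0: CB
  Step 1: CCC
  Step 2: CCC
Matches the given result.


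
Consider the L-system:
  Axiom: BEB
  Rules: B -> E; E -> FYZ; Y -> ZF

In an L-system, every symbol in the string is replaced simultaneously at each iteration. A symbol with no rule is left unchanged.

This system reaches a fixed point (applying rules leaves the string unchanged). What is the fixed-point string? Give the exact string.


Step 0: BEB
Step 1: EFYZE
Step 2: FYZFZFZFYZ
Step 3: FZFZFZFZFZFZ
Step 4: FZFZFZFZFZFZ  (unchanged — fixed point at step 3)

Answer: FZFZFZFZFZFZ


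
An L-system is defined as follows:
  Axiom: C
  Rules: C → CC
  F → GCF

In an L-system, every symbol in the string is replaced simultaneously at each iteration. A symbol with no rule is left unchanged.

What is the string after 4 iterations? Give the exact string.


Step 0: C
Step 1: CC
Step 2: CCCC
Step 3: CCCCCCCC
Step 4: CCCCCCCCCCCCCCCC

Answer: CCCCCCCCCCCCCCCC


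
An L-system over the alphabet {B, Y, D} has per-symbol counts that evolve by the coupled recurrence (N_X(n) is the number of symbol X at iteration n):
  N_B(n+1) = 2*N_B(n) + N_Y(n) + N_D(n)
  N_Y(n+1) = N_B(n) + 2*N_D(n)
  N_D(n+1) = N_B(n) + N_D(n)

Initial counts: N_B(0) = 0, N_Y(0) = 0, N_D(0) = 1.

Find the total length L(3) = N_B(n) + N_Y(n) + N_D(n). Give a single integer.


Step 0: N_B=0, N_Y=0, N_D=1, L=1
Step 1: N_B=1, N_Y=2, N_D=1, L=4
Step 2: N_B=5, N_Y=3, N_D=2, L=10
Step 3: N_B=15, N_Y=9, N_D=7, L=31

Answer: 31


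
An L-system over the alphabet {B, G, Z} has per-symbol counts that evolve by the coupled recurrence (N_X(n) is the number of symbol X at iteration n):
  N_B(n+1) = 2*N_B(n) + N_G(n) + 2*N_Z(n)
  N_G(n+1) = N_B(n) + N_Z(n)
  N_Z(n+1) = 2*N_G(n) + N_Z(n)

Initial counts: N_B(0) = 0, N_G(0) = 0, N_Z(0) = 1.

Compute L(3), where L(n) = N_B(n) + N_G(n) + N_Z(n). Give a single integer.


Step 0: N_B=0, N_G=0, N_Z=1, L=1
Step 1: N_B=2, N_G=1, N_Z=1, L=4
Step 2: N_B=7, N_G=3, N_Z=3, L=13
Step 3: N_B=23, N_G=10, N_Z=9, L=42

Answer: 42


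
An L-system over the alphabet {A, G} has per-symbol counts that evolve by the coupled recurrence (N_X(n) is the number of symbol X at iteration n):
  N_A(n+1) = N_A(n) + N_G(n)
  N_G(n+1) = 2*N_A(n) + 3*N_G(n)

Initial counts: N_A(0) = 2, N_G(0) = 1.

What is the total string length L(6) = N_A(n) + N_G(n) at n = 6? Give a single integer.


Answer: 7173

Derivation:
Step 0: N_A=2, N_G=1, L=3
Step 1: N_A=3, N_G=7, L=10
Step 2: N_A=10, N_G=27, L=37
Step 3: N_A=37, N_G=101, L=138
Step 4: N_A=138, N_G=377, L=515
Step 5: N_A=515, N_G=1407, L=1922
Step 6: N_A=1922, N_G=5251, L=7173


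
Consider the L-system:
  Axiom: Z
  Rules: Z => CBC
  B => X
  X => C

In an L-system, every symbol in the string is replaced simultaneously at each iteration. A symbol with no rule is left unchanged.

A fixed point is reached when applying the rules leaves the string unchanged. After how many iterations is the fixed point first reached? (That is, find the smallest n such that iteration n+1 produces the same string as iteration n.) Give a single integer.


Step 0: Z
Step 1: CBC
Step 2: CXC
Step 3: CCC
Step 4: CCC  (unchanged — fixed point at step 3)

Answer: 3


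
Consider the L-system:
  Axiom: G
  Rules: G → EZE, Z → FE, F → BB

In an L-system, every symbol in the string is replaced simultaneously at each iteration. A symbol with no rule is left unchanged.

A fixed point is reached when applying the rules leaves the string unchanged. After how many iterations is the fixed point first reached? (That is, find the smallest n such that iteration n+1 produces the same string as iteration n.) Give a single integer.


Answer: 3

Derivation:
Step 0: G
Step 1: EZE
Step 2: EFEE
Step 3: EBBEE
Step 4: EBBEE  (unchanged — fixed point at step 3)


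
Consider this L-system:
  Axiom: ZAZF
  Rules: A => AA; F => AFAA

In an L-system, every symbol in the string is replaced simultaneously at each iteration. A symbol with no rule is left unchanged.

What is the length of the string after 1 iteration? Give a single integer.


Answer: 8

Derivation:
Step 0: length = 4
Step 1: length = 8


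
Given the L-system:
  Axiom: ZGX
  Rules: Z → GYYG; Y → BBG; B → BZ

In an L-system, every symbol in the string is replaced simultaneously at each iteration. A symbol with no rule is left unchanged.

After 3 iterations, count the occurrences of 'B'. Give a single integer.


Step 0: ZGX  (0 'B')
Step 1: GYYGGX  (0 'B')
Step 2: GBBGBBGGGX  (4 'B')
Step 3: GBZBZGBZBZGGGX  (4 'B')

Answer: 4


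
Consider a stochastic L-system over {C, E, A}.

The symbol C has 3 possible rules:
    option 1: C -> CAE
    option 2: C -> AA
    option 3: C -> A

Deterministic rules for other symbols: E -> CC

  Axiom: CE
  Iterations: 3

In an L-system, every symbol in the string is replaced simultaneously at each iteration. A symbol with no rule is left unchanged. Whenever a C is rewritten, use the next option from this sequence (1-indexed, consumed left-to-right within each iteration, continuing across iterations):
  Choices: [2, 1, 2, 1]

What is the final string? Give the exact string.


Step 0: CE
Step 1: AACC  (used choices [2])
Step 2: AACAEAA  (used choices [1, 2])
Step 3: AACAEACCAA  (used choices [1])

Answer: AACAEACCAA


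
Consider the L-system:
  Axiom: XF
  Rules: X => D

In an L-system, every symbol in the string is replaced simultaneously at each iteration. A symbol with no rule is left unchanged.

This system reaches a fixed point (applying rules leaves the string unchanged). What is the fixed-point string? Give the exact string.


Answer: DF

Derivation:
Step 0: XF
Step 1: DF
Step 2: DF  (unchanged — fixed point at step 1)


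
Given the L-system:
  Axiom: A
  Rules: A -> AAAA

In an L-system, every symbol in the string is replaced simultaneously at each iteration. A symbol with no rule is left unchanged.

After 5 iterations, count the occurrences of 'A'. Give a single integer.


Step 0: A  (1 'A')
Step 1: AAAA  (4 'A')
Step 2: AAAAAAAAAAAAAAAA  (16 'A')
Step 3: AAAAAAAAAAAAAAAAAAAAAAAAAAAAAAAAAAAAAAAAAAAAAAAAAAAAAAAAAAAAAAAA  (64 'A')
Step 4: AAAAAAAAAAAAAAAAAAAAAAAAAAAAAAAAAAAAAAAAAAAAAAAAAAAAAAAAAAAAAAAAAAAAAAAAAAAAAAAAAAAAAAAAAAAAAAAAAAAAAAAAAAAAAAAAAAAAAAAAAAAAAAAAAAAAAAAAAAAAAAAAAAAAAAAAAAAAAAAAAAAAAAAAAAAAAAAAAAAAAAAAAAAAAAAAAAAAAAAAAAAAAAAAAAAAAAAAAAAAAAAAAAAAAAAAAAAAAAAAAAAAAAAAAAAAAAAA  (256 'A')
Step 5: AAAAAAAAAAAAAAAAAAAAAAAAAAAAAAAAAAAAAAAAAAAAAAAAAAAAAAAAAAAAAAAAAAAAAAAAAAAAAAAAAAAAAAAAAAAAAAAAAAAAAAAAAAAAAAAAAAAAAAAAAAAAAAAAAAAAAAAAAAAAAAAAAAAAAAAAAAAAAAAAAAAAAAAAAAAAAAAAAAAAAAAAAAAAAAAAAAAAAAAAAAAAAAAAAAAAAAAAAAAAAAAAAAAAAAAAAAAAAAAAAAAAAAAAAAAAAAAAAAAAAAAAAAAAAAAAAAAAAAAAAAAAAAAAAAAAAAAAAAAAAAAAAAAAAAAAAAAAAAAAAAAAAAAAAAAAAAAAAAAAAAAAAAAAAAAAAAAAAAAAAAAAAAAAAAAAAAAAAAAAAAAAAAAAAAAAAAAAAAAAAAAAAAAAAAAAAAAAAAAAAAAAAAAAAAAAAAAAAAAAAAAAAAAAAAAAAAAAAAAAAAAAAAAAAAAAAAAAAAAAAAAAAAAAAAAAAAAAAAAAAAAAAAAAAAAAAAAAAAAAAAAAAAAAAAAAAAAAAAAAAAAAAAAAAAAAAAAAAAAAAAAAAAAAAAAAAAAAAAAAAAAAAAAAAAAAAAAAAAAAAAAAAAAAAAAAAAAAAAAAAAAAAAAAAAAAAAAAAAAAAAAAAAAAAAAAAAAAAAAAAAAAAAAAAAAAAAAAAAAAAAAAAAAAAAAAAAAAAAAAAAAAAAAAAAAAAAAAAAAAAAAAAAAAAAAAAAAAAAAAAAAAAAAAAAAAAAAAAAAAAAAAAAAAAAAAAAAAAAAAAAAAAAAAAAAAAAAAAAAAAAAAAAAAAAAAAAAAAAAAAAAAAAAAAAAAAAAAAAAAAAAAAAAAAAAAAAAAAAAAAAAAAAAAAAAAAAAAAAAAAAAAAAAAAAAAAAAAAAAAAAAAAAAAAAAAAAAAAAAAAAAAAAAAAAAAAAAAAAAAAAAAAAAAAAAAAAAAAAAAAAAAAAAAAAAAAAAAAAAAAAAAAAAAAAAAAAAAAAAAAAAAAAAAAAAAAAAAAAAAAAAA  (1024 'A')

Answer: 1024


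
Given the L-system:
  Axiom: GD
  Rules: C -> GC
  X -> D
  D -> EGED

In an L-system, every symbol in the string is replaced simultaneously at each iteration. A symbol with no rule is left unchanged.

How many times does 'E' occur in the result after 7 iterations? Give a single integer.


Step 0: GD  (0 'E')
Step 1: GEGED  (2 'E')
Step 2: GEGEEGED  (4 'E')
Step 3: GEGEEGEEGED  (6 'E')
Step 4: GEGEEGEEGEEGED  (8 'E')
Step 5: GEGEEGEEGEEGEEGED  (10 'E')
Step 6: GEGEEGEEGEEGEEGEEGED  (12 'E')
Step 7: GEGEEGEEGEEGEEGEEGEEGED  (14 'E')

Answer: 14


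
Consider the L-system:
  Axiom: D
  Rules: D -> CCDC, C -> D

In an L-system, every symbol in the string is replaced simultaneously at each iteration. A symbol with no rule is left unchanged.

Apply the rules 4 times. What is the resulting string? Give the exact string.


Step 0: D
Step 1: CCDC
Step 2: DDCCDCD
Step 3: CCDCCCDCDDCCDCDCCDC
Step 4: DDCCDCDDDCCDCDCCDCCCDCDDCCDCDCCDCDDCCDCD

Answer: DDCCDCDDDCCDCDCCDCCCDCDDCCDCDCCDCDDCCDCD


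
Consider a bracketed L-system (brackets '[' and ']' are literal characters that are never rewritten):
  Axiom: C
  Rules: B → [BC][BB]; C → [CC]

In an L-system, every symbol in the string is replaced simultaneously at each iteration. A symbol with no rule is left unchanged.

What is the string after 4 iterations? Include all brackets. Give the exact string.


Step 0: C
Step 1: [CC]
Step 2: [[CC][CC]]
Step 3: [[[CC][CC]][[CC][CC]]]
Step 4: [[[[CC][CC]][[CC][CC]]][[[CC][CC]][[CC][CC]]]]

Answer: [[[[CC][CC]][[CC][CC]]][[[CC][CC]][[CC][CC]]]]


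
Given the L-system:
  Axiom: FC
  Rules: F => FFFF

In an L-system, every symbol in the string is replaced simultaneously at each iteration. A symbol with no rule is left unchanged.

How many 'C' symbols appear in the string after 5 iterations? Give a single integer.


Answer: 1

Derivation:
Step 0: FC  (1 'C')
Step 1: FFFFC  (1 'C')
Step 2: FFFFFFFFFFFFFFFFC  (1 'C')
Step 3: FFFFFFFFFFFFFFFFFFFFFFFFFFFFFFFFFFFFFFFFFFFFFFFFFFFFFFFFFFFFFFFFC  (1 'C')
Step 4: FFFFFFFFFFFFFFFFFFFFFFFFFFFFFFFFFFFFFFFFFFFFFFFFFFFFFFFFFFFFFFFFFFFFFFFFFFFFFFFFFFFFFFFFFFFFFFFFFFFFFFFFFFFFFFFFFFFFFFFFFFFFFFFFFFFFFFFFFFFFFFFFFFFFFFFFFFFFFFFFFFFFFFFFFFFFFFFFFFFFFFFFFFFFFFFFFFFFFFFFFFFFFFFFFFFFFFFFFFFFFFFFFFFFFFFFFFFFFFFFFFFFFFFFFFFFFFFFC  (1 'C')
Step 5: FFFFFFFFFFFFFFFFFFFFFFFFFFFFFFFFFFFFFFFFFFFFFFFFFFFFFFFFFFFFFFFFFFFFFFFFFFFFFFFFFFFFFFFFFFFFFFFFFFFFFFFFFFFFFFFFFFFFFFFFFFFFFFFFFFFFFFFFFFFFFFFFFFFFFFFFFFFFFFFFFFFFFFFFFFFFFFFFFFFFFFFFFFFFFFFFFFFFFFFFFFFFFFFFFFFFFFFFFFFFFFFFFFFFFFFFFFFFFFFFFFFFFFFFFFFFFFFFFFFFFFFFFFFFFFFFFFFFFFFFFFFFFFFFFFFFFFFFFFFFFFFFFFFFFFFFFFFFFFFFFFFFFFFFFFFFFFFFFFFFFFFFFFFFFFFFFFFFFFFFFFFFFFFFFFFFFFFFFFFFFFFFFFFFFFFFFFFFFFFFFFFFFFFFFFFFFFFFFFFFFFFFFFFFFFFFFFFFFFFFFFFFFFFFFFFFFFFFFFFFFFFFFFFFFFFFFFFFFFFFFFFFFFFFFFFFFFFFFFFFFFFFFFFFFFFFFFFFFFFFFFFFFFFFFFFFFFFFFFFFFFFFFFFFFFFFFFFFFFFFFFFFFFFFFFFFFFFFFFFFFFFFFFFFFFFFFFFFFFFFFFFFFFFFFFFFFFFFFFFFFFFFFFFFFFFFFFFFFFFFFFFFFFFFFFFFFFFFFFFFFFFFFFFFFFFFFFFFFFFFFFFFFFFFFFFFFFFFFFFFFFFFFFFFFFFFFFFFFFFFFFFFFFFFFFFFFFFFFFFFFFFFFFFFFFFFFFFFFFFFFFFFFFFFFFFFFFFFFFFFFFFFFFFFFFFFFFFFFFFFFFFFFFFFFFFFFFFFFFFFFFFFFFFFFFFFFFFFFFFFFFFFFFFFFFFFFFFFFFFFFFFFFFFFFFFFFFFFFFFFFFFFFFFFFFFFFFFFFFFFFFFFFFFFFFFFFFFFFFFFFFFFFFFFFFFFFFFFFFFFFFFFFFFFFFFFFFFFFFFFFFFFFFFFFFFFFFFFFFFFFFFFFFFFFFFFFFFFFFFFFFFFFFFFFFFFFFFFFFFFFFFFC  (1 'C')


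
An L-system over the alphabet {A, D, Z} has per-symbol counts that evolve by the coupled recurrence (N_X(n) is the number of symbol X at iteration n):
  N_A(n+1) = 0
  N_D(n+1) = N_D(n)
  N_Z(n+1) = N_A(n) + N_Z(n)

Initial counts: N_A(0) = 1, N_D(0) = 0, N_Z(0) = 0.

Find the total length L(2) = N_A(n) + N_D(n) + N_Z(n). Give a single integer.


Answer: 1

Derivation:
Step 0: N_A=1, N_D=0, N_Z=0, L=1
Step 1: N_A=0, N_D=0, N_Z=1, L=1
Step 2: N_A=0, N_D=0, N_Z=1, L=1


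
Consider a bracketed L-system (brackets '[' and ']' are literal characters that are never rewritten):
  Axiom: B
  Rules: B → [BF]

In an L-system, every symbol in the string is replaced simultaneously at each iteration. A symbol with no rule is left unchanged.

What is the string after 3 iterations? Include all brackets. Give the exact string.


Step 0: B
Step 1: [BF]
Step 2: [[BF]F]
Step 3: [[[BF]F]F]

Answer: [[[BF]F]F]


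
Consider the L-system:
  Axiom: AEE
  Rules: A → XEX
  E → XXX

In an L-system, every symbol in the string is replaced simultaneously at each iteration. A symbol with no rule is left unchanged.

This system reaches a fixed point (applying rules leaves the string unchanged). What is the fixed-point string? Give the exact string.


Answer: XXXXXXXXXXX

Derivation:
Step 0: AEE
Step 1: XEXXXXXXX
Step 2: XXXXXXXXXXX
Step 3: XXXXXXXXXXX  (unchanged — fixed point at step 2)


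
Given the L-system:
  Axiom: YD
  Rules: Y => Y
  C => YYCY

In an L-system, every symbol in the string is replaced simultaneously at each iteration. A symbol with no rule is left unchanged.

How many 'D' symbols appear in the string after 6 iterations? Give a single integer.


Answer: 1

Derivation:
Step 0: YD  (1 'D')
Step 1: YD  (1 'D')
Step 2: YD  (1 'D')
Step 3: YD  (1 'D')
Step 4: YD  (1 'D')
Step 5: YD  (1 'D')
Step 6: YD  (1 'D')


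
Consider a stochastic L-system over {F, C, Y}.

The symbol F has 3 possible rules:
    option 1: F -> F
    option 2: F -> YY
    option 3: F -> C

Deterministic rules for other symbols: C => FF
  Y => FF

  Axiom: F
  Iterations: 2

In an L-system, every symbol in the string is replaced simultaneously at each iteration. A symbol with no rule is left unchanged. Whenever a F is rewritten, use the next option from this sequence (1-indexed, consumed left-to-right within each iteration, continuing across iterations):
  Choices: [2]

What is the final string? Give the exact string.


Step 0: F
Step 1: YY  (used choices [2])
Step 2: FFFF  (used choices [])

Answer: FFFF


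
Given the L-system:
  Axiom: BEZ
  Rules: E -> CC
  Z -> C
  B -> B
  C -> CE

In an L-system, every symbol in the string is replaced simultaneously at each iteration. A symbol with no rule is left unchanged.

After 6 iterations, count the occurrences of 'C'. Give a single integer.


Step 0: BEZ  (0 'C')
Step 1: BCCC  (3 'C')
Step 2: BCECECE  (3 'C')
Step 3: BCECCCECCCECC  (9 'C')
Step 4: BCECCCECECECCCECECECCCECE  (15 'C')
Step 5: BCECCCECECECCCECCCECCCECECECCCECCCECCCECECECCCECC  (33 'C')
Step 6: BCECCCECECECCCECCCECCCECECECCCECECECCCECECECCCECCCECCCECECECCCECECECCCECECECCCECCCECCCECECECCCECE  (63 'C')

Answer: 63


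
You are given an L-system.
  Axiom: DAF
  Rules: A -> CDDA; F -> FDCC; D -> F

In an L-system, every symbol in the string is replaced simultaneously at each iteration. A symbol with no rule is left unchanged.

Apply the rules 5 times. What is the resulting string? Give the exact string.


Step 0: DAF
Step 1: FCDDAFDCC
Step 2: FDCCCFFCDDAFDCCFCC
Step 3: FDCCFCCCFDCCFDCCCFFCDDAFDCCFCCFDCCCC
Step 4: FDCCFCCFDCCCCCFDCCFCCFDCCFCCCFDCCFDCCCFFCDDAFDCCFCCFDCCCCFDCCFCCCC
Step 5: FDCCFCCFDCCCCFDCCFCCCCCFDCCFCCFDCCCCFDCCFCCFDCCCCCFDCCFCCFDCCFCCCFDCCFDCCCFFCDDAFDCCFCCFDCCCCFDCCFCCCCFDCCFCCFDCCCCCC

Answer: FDCCFCCFDCCCCFDCCFCCCCCFDCCFCCFDCCCCFDCCFCCFDCCCCCFDCCFCCFDCCFCCCFDCCFDCCCFFCDDAFDCCFCCFDCCCCFDCCFCCCCFDCCFCCFDCCCCCC


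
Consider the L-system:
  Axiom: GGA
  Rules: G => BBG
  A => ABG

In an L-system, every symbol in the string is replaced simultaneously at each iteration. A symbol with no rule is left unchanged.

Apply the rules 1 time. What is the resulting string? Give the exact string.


Step 0: GGA
Step 1: BBGBBGABG

Answer: BBGBBGABG


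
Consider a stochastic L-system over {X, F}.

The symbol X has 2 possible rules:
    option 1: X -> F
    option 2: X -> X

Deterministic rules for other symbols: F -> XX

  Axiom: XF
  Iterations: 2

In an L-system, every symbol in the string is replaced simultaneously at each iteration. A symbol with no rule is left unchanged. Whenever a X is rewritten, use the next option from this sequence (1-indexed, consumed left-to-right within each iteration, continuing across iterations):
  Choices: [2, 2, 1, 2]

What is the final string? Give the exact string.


Step 0: XF
Step 1: XXX  (used choices [2])
Step 2: XFX  (used choices [2, 1, 2])

Answer: XFX


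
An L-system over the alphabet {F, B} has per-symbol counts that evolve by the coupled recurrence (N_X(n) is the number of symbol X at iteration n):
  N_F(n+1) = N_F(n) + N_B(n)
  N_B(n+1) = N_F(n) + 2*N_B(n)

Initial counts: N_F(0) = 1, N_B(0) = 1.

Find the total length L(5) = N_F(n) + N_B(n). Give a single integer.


Answer: 233

Derivation:
Step 0: N_F=1, N_B=1, L=2
Step 1: N_F=2, N_B=3, L=5
Step 2: N_F=5, N_B=8, L=13
Step 3: N_F=13, N_B=21, L=34
Step 4: N_F=34, N_B=55, L=89
Step 5: N_F=89, N_B=144, L=233


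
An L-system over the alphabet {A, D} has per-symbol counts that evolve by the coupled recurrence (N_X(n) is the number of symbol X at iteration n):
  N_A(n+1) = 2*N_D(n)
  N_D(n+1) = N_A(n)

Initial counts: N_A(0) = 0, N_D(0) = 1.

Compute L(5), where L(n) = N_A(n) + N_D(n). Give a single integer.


Step 0: N_A=0, N_D=1, L=1
Step 1: N_A=2, N_D=0, L=2
Step 2: N_A=0, N_D=2, L=2
Step 3: N_A=4, N_D=0, L=4
Step 4: N_A=0, N_D=4, L=4
Step 5: N_A=8, N_D=0, L=8

Answer: 8


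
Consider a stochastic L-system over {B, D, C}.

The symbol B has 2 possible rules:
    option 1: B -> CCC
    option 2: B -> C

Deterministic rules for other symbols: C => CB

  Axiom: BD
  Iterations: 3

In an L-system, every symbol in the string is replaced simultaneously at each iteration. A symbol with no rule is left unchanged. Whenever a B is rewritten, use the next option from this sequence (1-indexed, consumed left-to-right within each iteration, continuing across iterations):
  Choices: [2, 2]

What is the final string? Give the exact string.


Answer: CBCD

Derivation:
Step 0: BD
Step 1: CD  (used choices [2])
Step 2: CBD  (used choices [])
Step 3: CBCD  (used choices [2])


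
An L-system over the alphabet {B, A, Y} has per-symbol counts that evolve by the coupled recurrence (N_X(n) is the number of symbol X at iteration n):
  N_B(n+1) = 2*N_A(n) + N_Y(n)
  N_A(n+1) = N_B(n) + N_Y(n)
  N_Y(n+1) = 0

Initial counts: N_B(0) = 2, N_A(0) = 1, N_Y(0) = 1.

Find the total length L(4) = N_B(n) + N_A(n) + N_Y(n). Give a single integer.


Answer: 18

Derivation:
Step 0: N_B=2, N_A=1, N_Y=1, L=4
Step 1: N_B=3, N_A=3, N_Y=0, L=6
Step 2: N_B=6, N_A=3, N_Y=0, L=9
Step 3: N_B=6, N_A=6, N_Y=0, L=12
Step 4: N_B=12, N_A=6, N_Y=0, L=18


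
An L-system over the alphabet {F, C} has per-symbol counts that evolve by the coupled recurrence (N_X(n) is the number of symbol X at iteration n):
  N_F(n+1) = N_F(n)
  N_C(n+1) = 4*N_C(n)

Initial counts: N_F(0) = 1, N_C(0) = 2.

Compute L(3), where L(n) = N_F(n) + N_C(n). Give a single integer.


Answer: 129

Derivation:
Step 0: N_F=1, N_C=2, L=3
Step 1: N_F=1, N_C=8, L=9
Step 2: N_F=1, N_C=32, L=33
Step 3: N_F=1, N_C=128, L=129


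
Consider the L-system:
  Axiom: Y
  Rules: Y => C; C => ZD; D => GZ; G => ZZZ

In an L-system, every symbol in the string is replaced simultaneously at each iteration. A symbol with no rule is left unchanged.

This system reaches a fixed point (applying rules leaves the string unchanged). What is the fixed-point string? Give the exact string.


Answer: ZZZZZ

Derivation:
Step 0: Y
Step 1: C
Step 2: ZD
Step 3: ZGZ
Step 4: ZZZZZ
Step 5: ZZZZZ  (unchanged — fixed point at step 4)


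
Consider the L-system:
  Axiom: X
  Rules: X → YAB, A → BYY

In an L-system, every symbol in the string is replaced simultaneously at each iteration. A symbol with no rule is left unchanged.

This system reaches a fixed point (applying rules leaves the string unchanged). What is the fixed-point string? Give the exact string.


Answer: YBYYB

Derivation:
Step 0: X
Step 1: YAB
Step 2: YBYYB
Step 3: YBYYB  (unchanged — fixed point at step 2)


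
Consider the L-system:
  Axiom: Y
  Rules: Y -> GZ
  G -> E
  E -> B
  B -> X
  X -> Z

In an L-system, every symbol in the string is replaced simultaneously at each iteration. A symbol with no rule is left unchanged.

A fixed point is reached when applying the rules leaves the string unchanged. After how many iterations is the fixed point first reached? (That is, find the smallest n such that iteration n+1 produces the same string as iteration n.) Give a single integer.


Answer: 5

Derivation:
Step 0: Y
Step 1: GZ
Step 2: EZ
Step 3: BZ
Step 4: XZ
Step 5: ZZ
Step 6: ZZ  (unchanged — fixed point at step 5)


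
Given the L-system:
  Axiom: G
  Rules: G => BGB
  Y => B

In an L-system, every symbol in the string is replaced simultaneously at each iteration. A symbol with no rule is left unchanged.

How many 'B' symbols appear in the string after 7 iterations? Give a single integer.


Step 0: G  (0 'B')
Step 1: BGB  (2 'B')
Step 2: BBGBB  (4 'B')
Step 3: BBBGBBB  (6 'B')
Step 4: BBBBGBBBB  (8 'B')
Step 5: BBBBBGBBBBB  (10 'B')
Step 6: BBBBBBGBBBBBB  (12 'B')
Step 7: BBBBBBBGBBBBBBB  (14 'B')

Answer: 14


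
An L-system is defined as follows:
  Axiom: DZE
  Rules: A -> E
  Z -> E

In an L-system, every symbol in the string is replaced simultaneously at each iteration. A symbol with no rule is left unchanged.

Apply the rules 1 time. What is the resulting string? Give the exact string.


Answer: DEE

Derivation:
Step 0: DZE
Step 1: DEE


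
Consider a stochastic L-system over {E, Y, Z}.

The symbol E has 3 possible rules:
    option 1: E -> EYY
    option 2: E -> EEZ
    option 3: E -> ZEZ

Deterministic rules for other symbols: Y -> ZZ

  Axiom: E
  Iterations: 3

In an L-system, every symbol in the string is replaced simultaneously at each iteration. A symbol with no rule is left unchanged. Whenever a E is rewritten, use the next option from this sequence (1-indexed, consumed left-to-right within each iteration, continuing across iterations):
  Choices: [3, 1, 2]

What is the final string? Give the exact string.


Answer: ZEEZZZZZZ

Derivation:
Step 0: E
Step 1: ZEZ  (used choices [3])
Step 2: ZEYYZ  (used choices [1])
Step 3: ZEEZZZZZZ  (used choices [2])


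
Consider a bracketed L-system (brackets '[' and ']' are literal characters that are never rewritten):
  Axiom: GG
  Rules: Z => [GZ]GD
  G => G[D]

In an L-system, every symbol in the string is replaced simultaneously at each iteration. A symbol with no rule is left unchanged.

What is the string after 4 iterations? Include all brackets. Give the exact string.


Answer: G[D][D][D][D]G[D][D][D][D]

Derivation:
Step 0: GG
Step 1: G[D]G[D]
Step 2: G[D][D]G[D][D]
Step 3: G[D][D][D]G[D][D][D]
Step 4: G[D][D][D][D]G[D][D][D][D]


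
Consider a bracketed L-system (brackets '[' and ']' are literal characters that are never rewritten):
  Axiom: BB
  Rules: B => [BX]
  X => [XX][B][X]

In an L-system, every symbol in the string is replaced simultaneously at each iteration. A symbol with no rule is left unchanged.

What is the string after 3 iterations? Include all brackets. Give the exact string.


Answer: [[[BX][XX][B][X]][[XX][B][X][XX][B][X]][[BX]][[XX][B][X]]][[[BX][XX][B][X]][[XX][B][X][XX][B][X]][[BX]][[XX][B][X]]]

Derivation:
Step 0: BB
Step 1: [BX][BX]
Step 2: [[BX][XX][B][X]][[BX][XX][B][X]]
Step 3: [[[BX][XX][B][X]][[XX][B][X][XX][B][X]][[BX]][[XX][B][X]]][[[BX][XX][B][X]][[XX][B][X][XX][B][X]][[BX]][[XX][B][X]]]


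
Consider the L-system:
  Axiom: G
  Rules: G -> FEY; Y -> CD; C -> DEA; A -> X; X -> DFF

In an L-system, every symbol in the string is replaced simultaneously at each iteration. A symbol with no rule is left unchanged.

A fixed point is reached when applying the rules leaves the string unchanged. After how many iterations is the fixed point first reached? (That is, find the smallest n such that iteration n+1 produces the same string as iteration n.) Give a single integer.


Step 0: G
Step 1: FEY
Step 2: FECD
Step 3: FEDEAD
Step 4: FEDEXD
Step 5: FEDEDFFD
Step 6: FEDEDFFD  (unchanged — fixed point at step 5)

Answer: 5


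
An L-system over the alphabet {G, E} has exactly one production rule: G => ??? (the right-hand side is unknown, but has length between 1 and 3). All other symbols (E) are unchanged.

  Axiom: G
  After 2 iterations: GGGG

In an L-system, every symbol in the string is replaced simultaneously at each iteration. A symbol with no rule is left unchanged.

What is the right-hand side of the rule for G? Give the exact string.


Trying G => GG:
  Step 0: G
  Step 1: GG
  Step 2: GGGG
Matches the given result.

Answer: GG


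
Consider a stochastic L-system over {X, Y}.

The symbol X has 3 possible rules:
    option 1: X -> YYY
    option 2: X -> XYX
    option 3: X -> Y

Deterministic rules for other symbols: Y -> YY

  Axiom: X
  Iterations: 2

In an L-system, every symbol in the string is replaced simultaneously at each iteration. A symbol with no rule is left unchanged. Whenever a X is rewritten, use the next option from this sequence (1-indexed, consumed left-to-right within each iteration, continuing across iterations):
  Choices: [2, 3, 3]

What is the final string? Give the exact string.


Answer: YYYY

Derivation:
Step 0: X
Step 1: XYX  (used choices [2])
Step 2: YYYY  (used choices [3, 3])


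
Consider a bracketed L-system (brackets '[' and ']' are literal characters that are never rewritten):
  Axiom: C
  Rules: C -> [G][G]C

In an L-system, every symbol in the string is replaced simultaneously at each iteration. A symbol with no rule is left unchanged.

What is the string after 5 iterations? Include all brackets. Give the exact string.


Step 0: C
Step 1: [G][G]C
Step 2: [G][G][G][G]C
Step 3: [G][G][G][G][G][G]C
Step 4: [G][G][G][G][G][G][G][G]C
Step 5: [G][G][G][G][G][G][G][G][G][G]C

Answer: [G][G][G][G][G][G][G][G][G][G]C


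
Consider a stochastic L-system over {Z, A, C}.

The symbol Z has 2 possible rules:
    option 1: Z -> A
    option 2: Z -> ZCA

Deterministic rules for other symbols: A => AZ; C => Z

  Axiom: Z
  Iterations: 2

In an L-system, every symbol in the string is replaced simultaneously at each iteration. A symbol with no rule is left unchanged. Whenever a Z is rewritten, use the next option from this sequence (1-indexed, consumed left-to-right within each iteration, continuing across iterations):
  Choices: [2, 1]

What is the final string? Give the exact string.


Answer: AZAZ

Derivation:
Step 0: Z
Step 1: ZCA  (used choices [2])
Step 2: AZAZ  (used choices [1])


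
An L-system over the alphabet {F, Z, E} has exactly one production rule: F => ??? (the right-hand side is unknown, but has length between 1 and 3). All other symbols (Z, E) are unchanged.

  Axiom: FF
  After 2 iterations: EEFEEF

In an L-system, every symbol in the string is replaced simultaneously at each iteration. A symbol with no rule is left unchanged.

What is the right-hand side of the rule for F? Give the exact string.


Trying F => EF:
  Step 0: FF
  Step 1: EFEF
  Step 2: EEFEEF
Matches the given result.

Answer: EF


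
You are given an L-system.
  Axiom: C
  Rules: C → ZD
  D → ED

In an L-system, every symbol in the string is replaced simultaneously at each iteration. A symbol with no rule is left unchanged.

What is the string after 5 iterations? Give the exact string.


Answer: ZEEEED

Derivation:
Step 0: C
Step 1: ZD
Step 2: ZED
Step 3: ZEED
Step 4: ZEEED
Step 5: ZEEEED


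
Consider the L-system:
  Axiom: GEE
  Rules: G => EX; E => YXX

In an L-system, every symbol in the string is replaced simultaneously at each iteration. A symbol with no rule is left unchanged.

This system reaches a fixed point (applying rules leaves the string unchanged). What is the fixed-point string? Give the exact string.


Step 0: GEE
Step 1: EXYXXYXX
Step 2: YXXXYXXYXX
Step 3: YXXXYXXYXX  (unchanged — fixed point at step 2)

Answer: YXXXYXXYXX


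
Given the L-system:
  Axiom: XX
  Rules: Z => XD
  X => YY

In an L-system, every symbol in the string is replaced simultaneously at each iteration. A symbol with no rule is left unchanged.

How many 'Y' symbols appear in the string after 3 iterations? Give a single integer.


Step 0: XX  (0 'Y')
Step 1: YYYY  (4 'Y')
Step 2: YYYY  (4 'Y')
Step 3: YYYY  (4 'Y')

Answer: 4


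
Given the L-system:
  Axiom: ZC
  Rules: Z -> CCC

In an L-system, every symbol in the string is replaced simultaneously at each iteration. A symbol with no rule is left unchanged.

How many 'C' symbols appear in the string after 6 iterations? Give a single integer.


Answer: 4

Derivation:
Step 0: ZC  (1 'C')
Step 1: CCCC  (4 'C')
Step 2: CCCC  (4 'C')
Step 3: CCCC  (4 'C')
Step 4: CCCC  (4 'C')
Step 5: CCCC  (4 'C')
Step 6: CCCC  (4 'C')


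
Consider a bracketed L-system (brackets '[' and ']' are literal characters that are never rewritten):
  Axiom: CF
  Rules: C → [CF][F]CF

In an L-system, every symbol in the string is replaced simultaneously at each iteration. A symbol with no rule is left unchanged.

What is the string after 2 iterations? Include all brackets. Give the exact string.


Step 0: CF
Step 1: [CF][F]CFF
Step 2: [[CF][F]CFF][F][CF][F]CFFF

Answer: [[CF][F]CFF][F][CF][F]CFFF


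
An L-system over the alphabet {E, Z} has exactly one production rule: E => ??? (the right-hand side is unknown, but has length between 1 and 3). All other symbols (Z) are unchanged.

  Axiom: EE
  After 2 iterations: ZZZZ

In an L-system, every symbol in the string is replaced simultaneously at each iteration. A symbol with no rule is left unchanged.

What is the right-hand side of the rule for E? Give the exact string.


Answer: ZZ

Derivation:
Trying E => ZZ:
  Step 0: EE
  Step 1: ZZZZ
  Step 2: ZZZZ
Matches the given result.


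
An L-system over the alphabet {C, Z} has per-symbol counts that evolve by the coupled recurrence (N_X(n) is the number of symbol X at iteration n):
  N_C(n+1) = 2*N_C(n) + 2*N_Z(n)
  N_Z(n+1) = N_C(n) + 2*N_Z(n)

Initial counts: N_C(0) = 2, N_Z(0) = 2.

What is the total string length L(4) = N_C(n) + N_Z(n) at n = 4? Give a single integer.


Step 0: N_C=2, N_Z=2, L=4
Step 1: N_C=8, N_Z=6, L=14
Step 2: N_C=28, N_Z=20, L=48
Step 3: N_C=96, N_Z=68, L=164
Step 4: N_C=328, N_Z=232, L=560

Answer: 560


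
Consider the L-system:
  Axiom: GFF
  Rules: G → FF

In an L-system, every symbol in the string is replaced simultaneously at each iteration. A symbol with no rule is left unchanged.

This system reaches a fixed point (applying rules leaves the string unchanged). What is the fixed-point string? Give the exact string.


Answer: FFFF

Derivation:
Step 0: GFF
Step 1: FFFF
Step 2: FFFF  (unchanged — fixed point at step 1)


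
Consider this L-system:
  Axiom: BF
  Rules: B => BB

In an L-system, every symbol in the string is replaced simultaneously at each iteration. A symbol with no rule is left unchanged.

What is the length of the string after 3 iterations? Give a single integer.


Answer: 9

Derivation:
Step 0: length = 2
Step 1: length = 3
Step 2: length = 5
Step 3: length = 9


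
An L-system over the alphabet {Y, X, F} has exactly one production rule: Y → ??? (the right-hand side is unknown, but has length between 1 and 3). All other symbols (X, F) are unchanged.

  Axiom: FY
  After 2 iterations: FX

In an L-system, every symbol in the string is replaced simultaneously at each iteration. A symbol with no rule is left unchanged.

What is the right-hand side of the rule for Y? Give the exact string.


Trying Y → X:
  Step 0: FY
  Step 1: FX
  Step 2: FX
Matches the given result.

Answer: X


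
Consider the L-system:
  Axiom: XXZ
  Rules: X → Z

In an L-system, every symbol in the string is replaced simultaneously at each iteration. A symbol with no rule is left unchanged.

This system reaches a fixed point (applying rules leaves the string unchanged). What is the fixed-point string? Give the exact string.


Answer: ZZZ

Derivation:
Step 0: XXZ
Step 1: ZZZ
Step 2: ZZZ  (unchanged — fixed point at step 1)


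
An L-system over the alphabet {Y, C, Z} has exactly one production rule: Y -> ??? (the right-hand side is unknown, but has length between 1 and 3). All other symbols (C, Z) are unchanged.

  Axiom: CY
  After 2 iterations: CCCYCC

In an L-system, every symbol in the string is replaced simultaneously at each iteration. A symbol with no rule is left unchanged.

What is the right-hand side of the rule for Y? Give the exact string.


Answer: CYC

Derivation:
Trying Y -> CYC:
  Step 0: CY
  Step 1: CCYC
  Step 2: CCCYCC
Matches the given result.


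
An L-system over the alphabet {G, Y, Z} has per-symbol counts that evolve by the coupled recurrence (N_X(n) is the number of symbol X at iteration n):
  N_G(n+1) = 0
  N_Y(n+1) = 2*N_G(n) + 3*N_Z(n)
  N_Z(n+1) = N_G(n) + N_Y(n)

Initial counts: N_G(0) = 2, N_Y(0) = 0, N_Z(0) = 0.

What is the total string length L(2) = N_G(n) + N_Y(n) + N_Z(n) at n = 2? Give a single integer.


Answer: 10

Derivation:
Step 0: N_G=2, N_Y=0, N_Z=0, L=2
Step 1: N_G=0, N_Y=4, N_Z=2, L=6
Step 2: N_G=0, N_Y=6, N_Z=4, L=10


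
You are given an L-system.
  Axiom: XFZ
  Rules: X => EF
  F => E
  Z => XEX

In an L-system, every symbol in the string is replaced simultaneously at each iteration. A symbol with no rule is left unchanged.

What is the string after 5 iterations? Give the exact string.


Answer: EEEEEEEE

Derivation:
Step 0: XFZ
Step 1: EFEXEX
Step 2: EEEEFEEF
Step 3: EEEEEEEE
Step 4: EEEEEEEE
Step 5: EEEEEEEE


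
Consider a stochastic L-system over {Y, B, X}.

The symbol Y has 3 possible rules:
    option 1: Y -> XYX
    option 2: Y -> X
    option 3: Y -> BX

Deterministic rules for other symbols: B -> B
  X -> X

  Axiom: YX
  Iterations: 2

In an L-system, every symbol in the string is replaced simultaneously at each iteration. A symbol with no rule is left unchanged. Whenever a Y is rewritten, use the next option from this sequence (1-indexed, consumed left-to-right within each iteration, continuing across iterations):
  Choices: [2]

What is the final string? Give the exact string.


Step 0: YX
Step 1: XX  (used choices [2])
Step 2: XX  (used choices [])

Answer: XX


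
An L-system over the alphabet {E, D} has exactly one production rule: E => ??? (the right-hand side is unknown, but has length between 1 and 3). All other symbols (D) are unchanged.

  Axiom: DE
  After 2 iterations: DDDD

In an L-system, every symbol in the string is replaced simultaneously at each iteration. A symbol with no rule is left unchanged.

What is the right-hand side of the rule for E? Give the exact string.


Trying E => DDD:
  Step 0: DE
  Step 1: DDDD
  Step 2: DDDD
Matches the given result.

Answer: DDD


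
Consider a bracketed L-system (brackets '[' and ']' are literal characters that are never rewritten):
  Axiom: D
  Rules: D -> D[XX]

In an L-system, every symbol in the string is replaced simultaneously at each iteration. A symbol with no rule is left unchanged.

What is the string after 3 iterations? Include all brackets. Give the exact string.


Answer: D[XX][XX][XX]

Derivation:
Step 0: D
Step 1: D[XX]
Step 2: D[XX][XX]
Step 3: D[XX][XX][XX]


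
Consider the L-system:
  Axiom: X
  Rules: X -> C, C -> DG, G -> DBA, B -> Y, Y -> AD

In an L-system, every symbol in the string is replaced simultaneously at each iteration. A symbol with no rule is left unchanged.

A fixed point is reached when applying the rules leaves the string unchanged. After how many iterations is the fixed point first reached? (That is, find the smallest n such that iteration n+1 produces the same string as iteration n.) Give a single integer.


Step 0: X
Step 1: C
Step 2: DG
Step 3: DDBA
Step 4: DDYA
Step 5: DDADA
Step 6: DDADA  (unchanged — fixed point at step 5)

Answer: 5


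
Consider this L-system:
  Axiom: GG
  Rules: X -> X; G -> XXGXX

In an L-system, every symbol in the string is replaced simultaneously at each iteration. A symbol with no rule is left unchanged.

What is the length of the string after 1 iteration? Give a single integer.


Step 0: length = 2
Step 1: length = 10

Answer: 10


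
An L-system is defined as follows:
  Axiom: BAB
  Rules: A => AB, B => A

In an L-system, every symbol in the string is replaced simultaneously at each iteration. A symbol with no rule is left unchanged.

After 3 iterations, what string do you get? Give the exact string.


Step 0: BAB
Step 1: AABA
Step 2: ABABAAB
Step 3: ABAABAABABA

Answer: ABAABAABABA


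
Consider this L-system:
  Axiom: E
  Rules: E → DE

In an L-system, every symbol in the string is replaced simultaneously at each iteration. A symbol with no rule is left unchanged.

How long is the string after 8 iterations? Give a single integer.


Answer: 9

Derivation:
Step 0: length = 1
Step 1: length = 2
Step 2: length = 3
Step 3: length = 4
Step 4: length = 5
Step 5: length = 6
Step 6: length = 7
Step 7: length = 8
Step 8: length = 9
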